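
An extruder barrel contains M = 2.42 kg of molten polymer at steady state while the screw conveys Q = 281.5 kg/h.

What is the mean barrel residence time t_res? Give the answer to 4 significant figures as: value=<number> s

Q_s = Q / 3600 = 281.5 / 3600 = 0.0781944 kg/s
t_res = M / Q_s = 2.42 / 0.0781944 = 30.9485 s

value=30.95 s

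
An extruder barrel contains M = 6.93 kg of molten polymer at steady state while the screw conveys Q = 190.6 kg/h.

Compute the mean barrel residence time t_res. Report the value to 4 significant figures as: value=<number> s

value=130.9 s

Q_s = Q / 3600 = 190.6 / 3600 = 0.0529444 kg/s
t_res = M / Q_s = 6.93 / 0.0529444 = 130.892 s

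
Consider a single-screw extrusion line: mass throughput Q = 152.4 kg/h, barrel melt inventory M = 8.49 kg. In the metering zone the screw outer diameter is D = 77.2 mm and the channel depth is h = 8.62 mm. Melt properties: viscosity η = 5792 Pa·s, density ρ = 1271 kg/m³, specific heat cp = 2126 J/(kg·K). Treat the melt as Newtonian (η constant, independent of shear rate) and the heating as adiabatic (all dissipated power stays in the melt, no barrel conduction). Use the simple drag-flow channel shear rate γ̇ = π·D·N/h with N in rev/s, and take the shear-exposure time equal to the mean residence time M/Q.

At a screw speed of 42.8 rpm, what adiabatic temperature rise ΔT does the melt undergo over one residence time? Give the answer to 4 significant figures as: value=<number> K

value=173.2 K

Convert throughput: Q = 152.4 kg/h = 152.4/3600 = 0.0423333 kg/s
Mean residence time: t_res = M/Q_s = 8.49 kg / 0.0423333 kg/s = 200.551 s
D = 77.2 mm = 0.0772 m;  h = 8.62 mm = 0.00862 m;  N = 42.8 rpm / 60 = 0.713333 rev/s
γ̇ = π D N / h = (π)(0.0772)(0.713333) / 0.00862 = 20.0702 s⁻¹
ΔT = η·γ̇²·t_res/(ρ·cp) = [5792 × 20.0702² × 200.551] / [1271 × 2126] = 173.161 K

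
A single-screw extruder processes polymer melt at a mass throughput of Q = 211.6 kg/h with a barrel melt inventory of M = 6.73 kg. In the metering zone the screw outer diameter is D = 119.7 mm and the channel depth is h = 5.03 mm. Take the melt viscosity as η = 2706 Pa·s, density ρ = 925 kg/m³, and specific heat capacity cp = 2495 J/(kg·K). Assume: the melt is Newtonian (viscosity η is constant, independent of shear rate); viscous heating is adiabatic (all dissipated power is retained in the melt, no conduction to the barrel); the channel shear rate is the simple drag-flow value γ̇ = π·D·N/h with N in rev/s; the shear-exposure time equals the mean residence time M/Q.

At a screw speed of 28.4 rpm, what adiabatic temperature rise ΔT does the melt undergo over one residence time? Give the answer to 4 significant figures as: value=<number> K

value=168.1 K

Q_s = Q / 3600 = 211.6 / 3600 = 0.0587778 kg/s
t_res = M / Q_s = 6.73 / 0.0587778 = 114.499 s
Geometry in metres: D = 119.7 mm → 0.1197 m, h = 5.03 mm → 0.00503 m; screw speed N = 28.4 rpm = 0.473333 rev/s
Shear rate: γ̇ = πDN/h = π·0.1197·0.473333/0.00503 = 35.3869 s⁻¹
Adiabatic rise: ΔT = η γ̇² t_res / (ρ cp) = 2706·(35.3869)²·114.499 / (925·2495) = 168.114 K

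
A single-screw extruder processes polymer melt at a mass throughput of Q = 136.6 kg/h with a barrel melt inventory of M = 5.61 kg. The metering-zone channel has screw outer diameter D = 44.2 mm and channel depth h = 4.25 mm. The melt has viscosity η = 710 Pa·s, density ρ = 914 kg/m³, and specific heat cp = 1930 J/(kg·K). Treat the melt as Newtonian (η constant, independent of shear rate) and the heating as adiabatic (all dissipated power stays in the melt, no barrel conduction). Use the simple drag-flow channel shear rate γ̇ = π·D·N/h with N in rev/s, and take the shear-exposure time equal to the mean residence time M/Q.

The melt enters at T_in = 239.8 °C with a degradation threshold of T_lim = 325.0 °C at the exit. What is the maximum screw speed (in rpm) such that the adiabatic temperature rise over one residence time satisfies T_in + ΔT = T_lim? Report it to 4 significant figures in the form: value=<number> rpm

Q_s = Q / 3600 = 136.6 / 3600 = 0.0379444 kg/s
Mean residence time: t_res = M/Q_s = 5.61 kg / 0.0379444 kg/s = 147.848 s
Geometry in SI: D = 44.2 mm → 0.0442 m, h = 4.25 mm → 0.00425 m
ΔT_a = T_lim − T_in = 325.0 − 239.8 = 85.2 K
γ̇_max² = ΔT_a·ρ·cp / (η·t_res) = [85.2 × 914 × 1930] / [710 × 147.848] = 1431.76 s⁻²
γ̇_max = √1431.76 = 37.8386 s⁻¹
N_max = γ̇_max h / (πD) = 37.8386·0.00425/(π·0.0442) = 1.15812 rev/s → ×60 = 69.4869 rpm

value=69.49 rpm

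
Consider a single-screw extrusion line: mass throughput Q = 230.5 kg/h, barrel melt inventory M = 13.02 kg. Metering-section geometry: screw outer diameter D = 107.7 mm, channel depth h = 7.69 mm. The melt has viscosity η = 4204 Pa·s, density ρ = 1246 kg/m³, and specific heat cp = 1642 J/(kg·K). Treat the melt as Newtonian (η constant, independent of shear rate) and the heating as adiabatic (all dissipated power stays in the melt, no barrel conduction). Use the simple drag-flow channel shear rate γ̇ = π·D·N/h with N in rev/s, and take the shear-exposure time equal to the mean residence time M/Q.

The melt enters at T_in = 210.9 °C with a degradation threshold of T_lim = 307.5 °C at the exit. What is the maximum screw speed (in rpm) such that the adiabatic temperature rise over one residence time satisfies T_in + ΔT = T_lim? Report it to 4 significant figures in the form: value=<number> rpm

Convert throughput: Q = 230.5 kg/h = 230.5/3600 = 0.0640278 kg/s
Mean residence time: t_res = M/Q_s = 13.02 kg / 0.0640278 kg/s = 203.349 s
D = 107.7 mm = 0.1077 m;  h = 7.69 mm = 0.00769 m
ΔT_a = T_lim − T_in = 307.5 °C − 210.9 °C = 96.6 K
Invert ΔT = ηγ̇²t_res/(ρcp) for γ̇: γ̇_max² = ΔT_a ρ cp / (η t_res) = 96.6·1246·1642 / (4204·203.349) = 231.187 s⁻²
γ̇_max = √231.187 = 15.2048 s⁻¹
N_max = γ̇_max·h / (π·D) = 15.2048 · 0.00769 / (π · 0.1077) = 0.345575 rev/s = 20.7345 rpm

value=20.73 rpm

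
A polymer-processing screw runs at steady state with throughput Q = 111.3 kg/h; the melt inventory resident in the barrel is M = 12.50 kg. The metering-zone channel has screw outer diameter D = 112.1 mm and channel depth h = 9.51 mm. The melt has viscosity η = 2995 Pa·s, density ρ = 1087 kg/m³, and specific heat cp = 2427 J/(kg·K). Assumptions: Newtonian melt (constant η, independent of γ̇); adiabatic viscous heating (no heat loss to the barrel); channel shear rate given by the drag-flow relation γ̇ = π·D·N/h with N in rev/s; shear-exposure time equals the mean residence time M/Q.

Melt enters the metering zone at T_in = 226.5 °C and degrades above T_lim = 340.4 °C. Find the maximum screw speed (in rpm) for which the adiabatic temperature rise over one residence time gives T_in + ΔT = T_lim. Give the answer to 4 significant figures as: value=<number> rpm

Convert throughput: Q = 111.3 kg/h = 111.3/3600 = 0.0309167 kg/s
Mean residence time: t_res = M/Q_s = 12.50 kg / 0.0309167 kg/s = 404.313 s
D = 112.1 mm = 0.1121 m;  h = 9.51 mm = 0.00951 m
Allowable rise: ΔT_a = T_lim − T_in = 340.4 − 226.5 = 113.9 K
γ̇_max² = ΔT_a·ρ·cp / (η·t_res) = [113.9 × 1087 × 2427] / [2995 × 404.313] = 248.147 s⁻²
γ̇_max = sqrt(248.147) = 15.7527 s⁻¹
N_max = γ̇_max h / (πD) = 15.7527·0.00951/(π·0.1121) = 0.425382 rev/s → ×60 = 25.5229 rpm

value=25.52 rpm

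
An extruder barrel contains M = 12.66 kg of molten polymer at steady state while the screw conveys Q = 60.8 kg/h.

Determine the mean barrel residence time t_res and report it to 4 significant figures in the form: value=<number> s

Throughput in SI: Q_s = 60.8 kg/h ÷ 3600 s/h = 0.0168889 kg/s
Mean residence time: t_res = M/Q_s = 12.66 kg / 0.0168889 kg/s = 749.605 s

value=749.6 s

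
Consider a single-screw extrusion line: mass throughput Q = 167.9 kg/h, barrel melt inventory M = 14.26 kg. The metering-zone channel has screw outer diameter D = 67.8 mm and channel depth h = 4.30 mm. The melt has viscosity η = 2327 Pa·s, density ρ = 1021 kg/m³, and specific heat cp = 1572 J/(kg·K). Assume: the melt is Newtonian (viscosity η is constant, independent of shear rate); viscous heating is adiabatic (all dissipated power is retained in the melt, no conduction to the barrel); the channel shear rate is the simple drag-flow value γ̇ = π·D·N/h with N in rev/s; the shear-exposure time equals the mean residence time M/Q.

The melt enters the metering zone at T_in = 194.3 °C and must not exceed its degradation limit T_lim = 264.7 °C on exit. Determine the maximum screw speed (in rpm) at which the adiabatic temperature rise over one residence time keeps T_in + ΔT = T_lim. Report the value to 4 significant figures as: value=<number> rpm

Q_s = Q / 3600 = 167.9 / 3600 = 0.0466389 kg/s
Mean residence time: t_res = M/Q_s = 14.26 kg / 0.0466389 kg/s = 305.753 s
Convert to metres: D = 0.0678 m, h = 0.0043 m
ΔT_a = T_lim − T_in = 264.7 − 194.3 = 70.4 K
Invert ΔT = ηγ̇²t_res/(ρcp) for γ̇: γ̇_max² = ΔT_a ρ cp / (η t_res) = 70.4·1021·1572 / (2327·305.753) = 158.812 s⁻²
Take the square root: γ̇_max = √(158.812) = 12.6021 s⁻¹
N_max = γ̇_max h / (πD) = 12.6021·0.0043/(π·0.0678) = 0.254408 rev/s → ×60 = 15.2645 rpm

value=15.26 rpm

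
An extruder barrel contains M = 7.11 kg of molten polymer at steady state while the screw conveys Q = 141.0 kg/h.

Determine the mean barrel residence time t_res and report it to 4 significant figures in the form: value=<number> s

Throughput in SI: Q_s = 141.0 kg/h ÷ 3600 s/h = 0.0391667 kg/s
Mean residence time: t_res = M/Q_s = 7.11 kg / 0.0391667 kg/s = 181.532 s

value=181.5 s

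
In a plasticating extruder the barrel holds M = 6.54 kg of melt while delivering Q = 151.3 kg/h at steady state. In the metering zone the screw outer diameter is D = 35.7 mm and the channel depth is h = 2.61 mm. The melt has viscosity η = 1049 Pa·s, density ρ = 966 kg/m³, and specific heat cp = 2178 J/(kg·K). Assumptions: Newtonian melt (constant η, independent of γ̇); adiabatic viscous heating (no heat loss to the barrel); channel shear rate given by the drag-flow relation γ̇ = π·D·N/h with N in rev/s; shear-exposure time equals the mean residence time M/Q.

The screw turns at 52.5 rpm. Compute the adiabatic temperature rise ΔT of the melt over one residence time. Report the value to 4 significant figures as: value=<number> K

Q_s = Q / 3600 = 151.3 / 3600 = 0.0420278 kg/s
t_res = M / Q_s = 6.54 ÷ 0.0420278 = 155.611 s
Convert to SI: D = 0.0357 m, h = 0.00261 m, N = 52.5/60 = 0.875 rev/s
Shear rate: γ̇ = πDN/h = π·0.0357·0.875/0.00261 = 37.5998 s⁻¹
Adiabatic rise: ΔT = η γ̇² t_res / (ρ cp) = 1049·(37.5998)²·155.611 / (966·2178) = 109.686 K

value=109.7 K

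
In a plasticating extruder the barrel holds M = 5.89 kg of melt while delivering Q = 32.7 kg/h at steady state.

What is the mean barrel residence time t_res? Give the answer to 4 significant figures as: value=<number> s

Convert throughput: Q = 32.7 kg/h = 32.7/3600 = 0.00908333 kg/s
t_res = M / Q_s = 5.89 / 0.00908333 = 648.44 s

value=648.4 s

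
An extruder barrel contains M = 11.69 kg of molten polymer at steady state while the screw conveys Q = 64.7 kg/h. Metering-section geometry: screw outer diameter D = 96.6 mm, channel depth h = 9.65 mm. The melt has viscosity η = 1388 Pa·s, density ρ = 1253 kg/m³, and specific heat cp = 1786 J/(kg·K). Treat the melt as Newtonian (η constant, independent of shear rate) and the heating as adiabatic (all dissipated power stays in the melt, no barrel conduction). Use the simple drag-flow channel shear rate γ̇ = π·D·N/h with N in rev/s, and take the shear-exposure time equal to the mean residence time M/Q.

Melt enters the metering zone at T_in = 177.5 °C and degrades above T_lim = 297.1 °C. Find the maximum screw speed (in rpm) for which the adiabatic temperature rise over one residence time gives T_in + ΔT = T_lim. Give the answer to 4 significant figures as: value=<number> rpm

value=32.85 rpm

Throughput in SI: Q_s = 64.7 kg/h ÷ 3600 s/h = 0.0179722 kg/s
t_res = M / Q_s = 11.69 ÷ 0.0179722 = 650.448 s
D = 96.6 mm = 0.0966 m;  h = 9.65 mm = 0.00965 m
ΔT_a = T_lim − T_in = 297.1 − 177.5 = 119.6 K
γ̇_max² = ΔT_a·ρ·cp/(η·t_res) = 119.6·1253·1786/(1388·650.448) = 296.457 s⁻²
γ̇_max = √296.457 = 17.2179 s⁻¹
N_max = γ̇_max·h / (π·D) = 17.2179 · 0.00965 / (π · 0.0966) = 0.547496 rev/s = 32.8498 rpm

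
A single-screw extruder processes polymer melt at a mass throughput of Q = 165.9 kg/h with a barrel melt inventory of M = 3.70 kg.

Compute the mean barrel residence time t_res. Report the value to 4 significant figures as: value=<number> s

value=80.29 s

Convert throughput: Q = 165.9 kg/h = 165.9/3600 = 0.0460833 kg/s
t_res = M / Q_s = 3.70 ÷ 0.0460833 = 80.2893 s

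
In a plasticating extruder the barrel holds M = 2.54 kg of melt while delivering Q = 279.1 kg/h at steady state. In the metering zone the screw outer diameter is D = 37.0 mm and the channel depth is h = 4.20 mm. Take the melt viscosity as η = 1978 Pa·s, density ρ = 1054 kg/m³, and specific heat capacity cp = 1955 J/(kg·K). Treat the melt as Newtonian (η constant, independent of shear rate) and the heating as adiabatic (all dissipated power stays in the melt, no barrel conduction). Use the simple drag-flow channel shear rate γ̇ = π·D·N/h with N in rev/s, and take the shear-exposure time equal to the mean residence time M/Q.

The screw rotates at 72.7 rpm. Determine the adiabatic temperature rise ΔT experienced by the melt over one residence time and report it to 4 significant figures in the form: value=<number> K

Convert throughput: Q = 279.1 kg/h = 279.1/3600 = 0.0775278 kg/s
Mean residence time: t_res = M/Q_s = 2.54 kg / 0.0775278 kg/s = 32.7625 s
Geometry in metres: D = 37.0 mm → 0.037 m, h = 4.20 mm → 0.0042 m; screw speed N = 72.7 rpm = 1.21167 rev/s
Shear rate: γ̇ = πDN/h = π·0.037·1.21167/0.0042 = 33.534 s⁻¹
ΔT = η·γ̇²·t_res / (ρ·cp) = 1978 · (33.534)² · 32.7625 / (1054 · 1955) = 35.366 K

value=35.37 K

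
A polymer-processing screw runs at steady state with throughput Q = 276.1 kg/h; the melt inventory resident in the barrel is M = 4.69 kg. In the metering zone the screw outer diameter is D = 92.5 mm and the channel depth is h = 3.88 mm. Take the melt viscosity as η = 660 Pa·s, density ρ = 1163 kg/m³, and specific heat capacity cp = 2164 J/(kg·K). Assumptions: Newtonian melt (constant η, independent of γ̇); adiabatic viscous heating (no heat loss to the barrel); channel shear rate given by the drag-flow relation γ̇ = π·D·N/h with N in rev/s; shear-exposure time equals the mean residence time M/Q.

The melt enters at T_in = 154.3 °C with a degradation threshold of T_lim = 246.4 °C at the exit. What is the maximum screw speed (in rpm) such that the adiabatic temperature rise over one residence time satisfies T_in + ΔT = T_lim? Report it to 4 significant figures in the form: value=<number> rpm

value=60.71 rpm

Convert throughput: Q = 276.1 kg/h = 276.1/3600 = 0.0766944 kg/s
t_res = M / Q_s = 4.69 ÷ 0.0766944 = 61.1518 s
Convert to metres: D = 0.0925 m, h = 0.00388 m
Allowable rise: ΔT_a = T_lim − T_in = 246.4 − 154.3 = 92.1 K
γ̇_max² = ΔT_a·ρ·cp / (η·t_res) = [92.1 × 1163 × 2164] / [660 × 61.1518] = 5743.06 s⁻²
γ̇_max = sqrt(5743.06) = 75.783 s⁻¹
N_max = γ̇_max·h / (π·D) = 75.783 · 0.00388 / (π · 0.0925) = 1.01184 rev/s = 60.7104 rpm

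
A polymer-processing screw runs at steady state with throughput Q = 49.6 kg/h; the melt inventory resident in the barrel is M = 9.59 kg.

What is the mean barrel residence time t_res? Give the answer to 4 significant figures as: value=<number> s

Throughput in SI: Q_s = 49.6 kg/h ÷ 3600 s/h = 0.0137778 kg/s
t_res = M / Q_s = 9.59 / 0.0137778 = 696.048 s

value=696.0 s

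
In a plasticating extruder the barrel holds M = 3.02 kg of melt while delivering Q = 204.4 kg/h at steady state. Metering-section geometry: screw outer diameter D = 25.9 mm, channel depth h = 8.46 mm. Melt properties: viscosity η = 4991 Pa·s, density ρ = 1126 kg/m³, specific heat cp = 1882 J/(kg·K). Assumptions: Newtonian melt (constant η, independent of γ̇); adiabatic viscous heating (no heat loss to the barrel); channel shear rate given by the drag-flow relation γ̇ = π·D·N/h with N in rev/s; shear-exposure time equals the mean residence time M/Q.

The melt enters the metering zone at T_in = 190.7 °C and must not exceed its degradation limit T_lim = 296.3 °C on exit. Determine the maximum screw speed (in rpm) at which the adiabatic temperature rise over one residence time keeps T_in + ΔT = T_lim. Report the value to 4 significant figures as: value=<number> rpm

value=181.1 rpm

Convert throughput: Q = 204.4 kg/h = 204.4/3600 = 0.0567778 kg/s
t_res = M / Q_s = 3.02 ÷ 0.0567778 = 53.1898 s
Convert to metres: D = 0.0259 m, h = 0.00846 m
Allowable rise: ΔT_a = T_lim − T_in = 296.3 − 190.7 = 105.6 K
Invert ΔT = ηγ̇²t_res/(ρcp) for γ̇: γ̇_max² = ΔT_a ρ cp / (η t_res) = 105.6·1126·1882 / (4991·53.1898) = 842.958 s⁻²
γ̇_max = sqrt(842.958) = 29.0337 s⁻¹
N_max = γ̇_max h / (πD) = 29.0337·0.00846/(π·0.0259) = 3.01873 rev/s → ×60 = 181.124 rpm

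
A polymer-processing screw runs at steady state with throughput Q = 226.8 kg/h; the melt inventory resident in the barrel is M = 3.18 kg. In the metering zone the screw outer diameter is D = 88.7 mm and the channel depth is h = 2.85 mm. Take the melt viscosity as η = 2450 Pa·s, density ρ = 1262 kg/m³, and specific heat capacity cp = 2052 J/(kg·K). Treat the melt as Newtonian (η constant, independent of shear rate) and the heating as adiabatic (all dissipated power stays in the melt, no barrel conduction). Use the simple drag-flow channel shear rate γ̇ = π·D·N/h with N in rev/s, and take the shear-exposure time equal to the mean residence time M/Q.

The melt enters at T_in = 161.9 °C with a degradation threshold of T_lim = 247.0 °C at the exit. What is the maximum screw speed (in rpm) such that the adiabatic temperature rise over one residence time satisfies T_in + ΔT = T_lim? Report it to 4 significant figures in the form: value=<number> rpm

value=25.90 rpm

Q_s = Q / 3600 = 226.8 / 3600 = 0.063 kg/s
t_res = M / Q_s = 3.18 ÷ 0.063 = 50.4762 s
Convert to metres: D = 0.0887 m, h = 0.00285 m
ΔT_a = T_lim − T_in = 247.0 − 161.9 = 85.1 K
γ̇_max² = ΔT_a·ρ·cp/(η·t_res) = 85.1·1262·2052/(2450·50.4762) = 1782.02 s⁻²
γ̇_max = √1782.02 = 42.214 s⁻¹
N_max = γ̇_max·h / (π·D) = 42.214 · 0.00285 / (π · 0.0887) = 0.431746 rev/s = 25.9048 rpm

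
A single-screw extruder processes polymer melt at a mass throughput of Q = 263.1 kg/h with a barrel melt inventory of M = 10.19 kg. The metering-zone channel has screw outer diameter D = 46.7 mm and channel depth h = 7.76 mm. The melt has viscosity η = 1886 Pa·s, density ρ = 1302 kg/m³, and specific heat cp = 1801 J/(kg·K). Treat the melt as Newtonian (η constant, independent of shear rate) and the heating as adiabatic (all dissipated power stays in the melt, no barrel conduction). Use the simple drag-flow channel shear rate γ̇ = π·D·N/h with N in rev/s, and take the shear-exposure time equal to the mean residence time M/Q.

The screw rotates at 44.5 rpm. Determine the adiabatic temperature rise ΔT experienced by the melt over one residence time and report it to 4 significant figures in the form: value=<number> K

Q_s = Q / 3600 = 263.1 / 3600 = 0.0730833 kg/s
Mean residence time: t_res = M/Q_s = 10.19 kg / 0.0730833 kg/s = 139.43 s
Geometry in metres: D = 46.7 mm → 0.0467 m, h = 7.76 mm → 0.00776 m; screw speed N = 44.5 rpm = 0.741667 rev/s
γ̇ = π·D·N / h = π · 0.0467 · 0.741667 / 0.00776 = 14.0221 s⁻¹
ΔT = η·γ̇²·t_res / (ρ·cp) = 1886 · (14.0221)² · 139.43 / (1302 · 1801) = 22.0496 K

value=22.05 K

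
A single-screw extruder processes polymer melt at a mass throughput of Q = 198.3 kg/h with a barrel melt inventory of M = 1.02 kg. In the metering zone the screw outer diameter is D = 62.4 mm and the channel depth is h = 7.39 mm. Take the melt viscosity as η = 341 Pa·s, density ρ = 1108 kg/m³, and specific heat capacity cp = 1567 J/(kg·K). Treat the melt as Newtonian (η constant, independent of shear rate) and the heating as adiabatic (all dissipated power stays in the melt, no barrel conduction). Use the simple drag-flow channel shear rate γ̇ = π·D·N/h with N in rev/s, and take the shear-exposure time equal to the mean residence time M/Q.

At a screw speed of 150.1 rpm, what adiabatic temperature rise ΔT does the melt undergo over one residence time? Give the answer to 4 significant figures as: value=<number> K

Q_s = Q / 3600 = 198.3 / 3600 = 0.0550833 kg/s
Mean residence time: t_res = M/Q_s = 1.02 kg / 0.0550833 kg/s = 18.5174 s
Geometry in metres: D = 62.4 mm → 0.0624 m, h = 7.39 mm → 0.00739 m; screw speed N = 150.1 rpm = 2.50167 rev/s
γ̇ = π D N / h = (π)(0.0624)(2.50167) / 0.00739 = 66.362 s⁻¹
ΔT = η·γ̇²·t_res/(ρ·cp) = [341 × 66.362² × 18.5174] / [1108 × 1567] = 16.0164 K

value=16.02 K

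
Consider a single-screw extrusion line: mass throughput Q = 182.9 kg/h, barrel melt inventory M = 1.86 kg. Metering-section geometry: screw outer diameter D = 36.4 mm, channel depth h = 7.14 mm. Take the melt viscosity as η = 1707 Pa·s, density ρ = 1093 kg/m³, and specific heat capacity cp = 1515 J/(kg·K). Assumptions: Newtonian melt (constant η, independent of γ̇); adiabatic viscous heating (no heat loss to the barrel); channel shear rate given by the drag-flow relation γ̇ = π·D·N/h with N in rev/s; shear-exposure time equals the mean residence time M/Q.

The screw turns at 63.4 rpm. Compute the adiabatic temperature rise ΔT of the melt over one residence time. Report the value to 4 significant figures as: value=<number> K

value=10.81 K

Convert throughput: Q = 182.9 kg/h = 182.9/3600 = 0.0508056 kg/s
t_res = M / Q_s = 1.86 / 0.0508056 = 36.6102 s
D = 36.4 mm = 0.0364 m;  h = 7.14 mm = 0.00714 m;  N = 63.4 rpm / 60 = 1.05667 rev/s
γ̇ = π D N / h = (π)(0.0364)(1.05667) / 0.00714 = 16.9235 s⁻¹
Adiabatic rise: ΔT = η γ̇² t_res / (ρ cp) = 1707·(16.9235)²·36.6102 / (1093·1515) = 10.809 K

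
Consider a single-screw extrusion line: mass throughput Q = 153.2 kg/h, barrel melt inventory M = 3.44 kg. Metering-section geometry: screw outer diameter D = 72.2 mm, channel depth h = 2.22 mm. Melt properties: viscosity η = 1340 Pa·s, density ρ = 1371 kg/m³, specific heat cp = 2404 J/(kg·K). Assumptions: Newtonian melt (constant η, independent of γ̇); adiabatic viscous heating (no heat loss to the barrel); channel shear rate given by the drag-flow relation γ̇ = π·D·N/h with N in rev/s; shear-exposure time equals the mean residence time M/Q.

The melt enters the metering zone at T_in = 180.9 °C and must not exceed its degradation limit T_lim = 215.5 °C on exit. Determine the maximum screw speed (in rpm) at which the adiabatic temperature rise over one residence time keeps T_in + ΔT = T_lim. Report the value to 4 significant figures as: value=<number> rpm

Throughput in SI: Q_s = 153.2 kg/h ÷ 3600 s/h = 0.0425556 kg/s
Mean residence time: t_res = M/Q_s = 3.44 kg / 0.0425556 kg/s = 80.8355 s
D = 72.2 mm = 0.0722 m;  h = 2.22 mm = 0.00222 m
ΔT_a = T_lim − T_in = 215.5 °C − 180.9 °C = 34.6 K
Invert ΔT = ηγ̇²t_res/(ρcp) for γ̇: γ̇_max² = ΔT_a ρ cp / (η t_res) = 34.6·1371·2404 / (1340·80.8355) = 1052.79 s⁻²
γ̇_max = sqrt(1052.79) = 32.4467 s⁻¹
Solve γ̇ = πDN/h for N: N_max = γ̇_max·h/(π·D) = 32.4467 × 0.00222 / (π × 0.0722) = 0.317568 rev/s = 19.0541 rpm

value=19.05 rpm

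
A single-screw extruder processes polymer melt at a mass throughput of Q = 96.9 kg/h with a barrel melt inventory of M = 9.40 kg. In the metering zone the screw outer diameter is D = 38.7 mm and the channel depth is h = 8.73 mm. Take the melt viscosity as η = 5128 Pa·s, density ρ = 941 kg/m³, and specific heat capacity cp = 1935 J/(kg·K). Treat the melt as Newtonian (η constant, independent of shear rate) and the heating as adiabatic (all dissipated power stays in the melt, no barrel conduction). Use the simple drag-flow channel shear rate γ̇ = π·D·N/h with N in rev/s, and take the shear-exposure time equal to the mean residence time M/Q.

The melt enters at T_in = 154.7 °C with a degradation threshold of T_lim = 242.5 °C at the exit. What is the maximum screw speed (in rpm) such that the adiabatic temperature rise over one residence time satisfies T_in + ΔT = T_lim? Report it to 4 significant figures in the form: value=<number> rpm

Throughput in SI: Q_s = 96.9 kg/h ÷ 3600 s/h = 0.0269167 kg/s
t_res = M / Q_s = 9.40 ÷ 0.0269167 = 349.226 s
D = 38.7 mm = 0.0387 m;  h = 8.73 mm = 0.00873 m
Allowable rise: ΔT_a = T_lim − T_in = 242.5 − 154.7 = 87.8 K
γ̇_max² = ΔT_a·ρ·cp / (η·t_res) = [87.8 × 941 × 1935] / [5128 × 349.226] = 89.271 s⁻²
Take the square root: γ̇_max = √(89.271) = 9.44833 s⁻¹
N_max = γ̇_max h / (πD) = 9.44833·0.00873/(π·0.0387) = 0.678436 rev/s → ×60 = 40.7061 rpm

value=40.71 rpm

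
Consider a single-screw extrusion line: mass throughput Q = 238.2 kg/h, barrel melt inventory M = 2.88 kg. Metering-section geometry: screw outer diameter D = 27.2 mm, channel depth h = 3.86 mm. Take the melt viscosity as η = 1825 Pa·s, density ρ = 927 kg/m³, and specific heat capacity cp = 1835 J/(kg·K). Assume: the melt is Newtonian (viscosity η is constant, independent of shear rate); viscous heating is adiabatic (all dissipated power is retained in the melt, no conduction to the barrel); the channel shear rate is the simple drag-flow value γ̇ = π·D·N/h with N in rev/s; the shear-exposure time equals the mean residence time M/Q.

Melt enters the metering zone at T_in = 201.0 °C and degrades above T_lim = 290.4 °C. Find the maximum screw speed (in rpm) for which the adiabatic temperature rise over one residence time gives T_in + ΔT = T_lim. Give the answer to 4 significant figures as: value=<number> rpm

value=118.6 rpm

Throughput in SI: Q_s = 238.2 kg/h ÷ 3600 s/h = 0.0661667 kg/s
t_res = M / Q_s = 2.88 ÷ 0.0661667 = 43.5264 s
Geometry in SI: D = 27.2 mm → 0.0272 m, h = 3.86 mm → 0.00386 m
ΔT_a = T_lim − T_in = 290.4 °C − 201.0 °C = 89.4 K
γ̇_max² = ΔT_a·ρ·cp/(η·t_res) = 89.4·927·1835/(1825·43.5264) = 1914.42 s⁻²
γ̇_max = sqrt(1914.42) = 43.7541 s⁻¹
Solve γ̇ = πDN/h for N: N_max = γ̇_max·h/(π·D) = 43.7541 × 0.00386 / (π × 0.0272) = 1.97646 rev/s = 118.587 rpm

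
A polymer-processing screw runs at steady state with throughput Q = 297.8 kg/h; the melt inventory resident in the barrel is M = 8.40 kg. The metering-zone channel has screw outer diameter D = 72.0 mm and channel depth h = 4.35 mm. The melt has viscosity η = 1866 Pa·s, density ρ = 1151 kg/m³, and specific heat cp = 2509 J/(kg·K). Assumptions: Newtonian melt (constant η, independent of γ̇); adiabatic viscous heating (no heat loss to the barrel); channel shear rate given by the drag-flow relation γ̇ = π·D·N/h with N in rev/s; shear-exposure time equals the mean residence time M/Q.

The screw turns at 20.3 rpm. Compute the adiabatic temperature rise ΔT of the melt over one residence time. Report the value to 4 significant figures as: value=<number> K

Convert throughput: Q = 297.8 kg/h = 297.8/3600 = 0.0827222 kg/s
t_res = M / Q_s = 8.40 ÷ 0.0827222 = 101.545 s
Convert to SI: D = 0.072 m, h = 0.00435 m, N = 20.3/60 = 0.338333 rev/s
Shear rate: γ̇ = πDN/h = π·0.072·0.338333/0.00435 = 17.5929 s⁻¹
Adiabatic rise: ΔT = η γ̇² t_res / (ρ cp) = 1866·(17.5929)²·101.545 / (1151·2509) = 20.3081 K

value=20.31 K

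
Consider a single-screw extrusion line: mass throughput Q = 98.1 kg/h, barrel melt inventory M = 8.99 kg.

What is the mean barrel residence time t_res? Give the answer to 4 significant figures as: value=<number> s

value=329.9 s

Q_s = Q / 3600 = 98.1 / 3600 = 0.02725 kg/s
t_res = M / Q_s = 8.99 ÷ 0.02725 = 329.908 s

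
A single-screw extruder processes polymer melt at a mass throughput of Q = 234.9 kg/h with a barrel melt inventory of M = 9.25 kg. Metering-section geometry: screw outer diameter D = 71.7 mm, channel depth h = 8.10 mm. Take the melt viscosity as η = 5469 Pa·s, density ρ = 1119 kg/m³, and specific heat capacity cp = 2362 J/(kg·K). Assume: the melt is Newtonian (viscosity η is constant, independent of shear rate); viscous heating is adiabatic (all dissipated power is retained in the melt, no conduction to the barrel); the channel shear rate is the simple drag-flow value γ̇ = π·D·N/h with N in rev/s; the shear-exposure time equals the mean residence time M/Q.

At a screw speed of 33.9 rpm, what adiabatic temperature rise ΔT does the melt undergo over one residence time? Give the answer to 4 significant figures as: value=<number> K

value=72.41 K

Convert throughput: Q = 234.9 kg/h = 234.9/3600 = 0.06525 kg/s
Mean residence time: t_res = M/Q_s = 9.25 kg / 0.06525 kg/s = 141.762 s
D = 71.7 mm = 0.0717 m;  h = 8.10 mm = 0.0081 m;  N = 33.9 rpm / 60 = 0.565 rev/s
γ̇ = π·D·N / h = π · 0.0717 · 0.565 / 0.0081 = 15.712 s⁻¹
ΔT = η·γ̇²·t_res/(ρ·cp) = [5469 × 15.712² × 141.762] / [1119 × 2362] = 72.4143 K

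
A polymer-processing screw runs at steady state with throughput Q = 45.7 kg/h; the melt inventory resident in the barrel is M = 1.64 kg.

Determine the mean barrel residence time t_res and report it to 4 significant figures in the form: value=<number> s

value=129.2 s

Throughput in SI: Q_s = 45.7 kg/h ÷ 3600 s/h = 0.0126944 kg/s
t_res = M / Q_s = 1.64 ÷ 0.0126944 = 129.19 s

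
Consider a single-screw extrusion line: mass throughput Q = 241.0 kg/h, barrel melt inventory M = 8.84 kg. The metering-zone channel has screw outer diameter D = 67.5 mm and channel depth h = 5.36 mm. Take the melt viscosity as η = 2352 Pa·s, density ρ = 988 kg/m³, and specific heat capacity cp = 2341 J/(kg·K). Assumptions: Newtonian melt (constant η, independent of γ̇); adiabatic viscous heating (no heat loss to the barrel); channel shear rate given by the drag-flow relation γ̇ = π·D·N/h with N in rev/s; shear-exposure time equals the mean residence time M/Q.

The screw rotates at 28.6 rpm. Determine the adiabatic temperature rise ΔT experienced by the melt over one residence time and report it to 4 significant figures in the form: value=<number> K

value=47.76 K

Convert throughput: Q = 241.0 kg/h = 241.0/3600 = 0.0669444 kg/s
t_res = M / Q_s = 8.84 ÷ 0.0669444 = 132.05 s
Convert to SI: D = 0.0675 m, h = 0.00536 m, N = 28.6/60 = 0.476667 rev/s
Shear rate: γ̇ = πDN/h = π·0.0675·0.476667/0.00536 = 18.8583 s⁻¹
ΔT = η·γ̇²·t_res/(ρ·cp) = [2352 × 18.8583² × 132.05] / [988 × 2341] = 47.7556 K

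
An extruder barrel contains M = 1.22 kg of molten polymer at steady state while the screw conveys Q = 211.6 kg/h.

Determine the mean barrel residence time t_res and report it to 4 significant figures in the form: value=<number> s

Throughput in SI: Q_s = 211.6 kg/h ÷ 3600 s/h = 0.0587778 kg/s
Mean residence time: t_res = M/Q_s = 1.22 kg / 0.0587778 kg/s = 20.7561 s

value=20.76 s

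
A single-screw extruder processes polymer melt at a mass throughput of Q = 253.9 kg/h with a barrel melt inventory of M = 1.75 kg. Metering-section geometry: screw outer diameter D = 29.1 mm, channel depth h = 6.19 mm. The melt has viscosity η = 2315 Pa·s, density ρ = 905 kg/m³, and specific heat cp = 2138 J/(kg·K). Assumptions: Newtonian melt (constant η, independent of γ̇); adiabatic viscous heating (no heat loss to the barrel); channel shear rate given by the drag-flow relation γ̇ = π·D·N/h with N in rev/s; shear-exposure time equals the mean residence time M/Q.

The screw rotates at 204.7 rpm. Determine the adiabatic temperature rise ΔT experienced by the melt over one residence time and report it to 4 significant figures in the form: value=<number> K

Throughput in SI: Q_s = 253.9 kg/h ÷ 3600 s/h = 0.0705278 kg/s
t_res = M / Q_s = 1.75 / 0.0705278 = 24.8129 s
D = 29.1 mm = 0.0291 m;  h = 6.19 mm = 0.00619 m;  N = 204.7 rpm / 60 = 3.41167 rev/s
γ̇ = π D N / h = (π)(0.0291)(3.41167) / 0.00619 = 50.387 s⁻¹
ΔT = η·γ̇²·t_res / (ρ·cp) = 2315 · (50.387)² · 24.8129 / (905 · 2138) = 75.372 K

value=75.37 K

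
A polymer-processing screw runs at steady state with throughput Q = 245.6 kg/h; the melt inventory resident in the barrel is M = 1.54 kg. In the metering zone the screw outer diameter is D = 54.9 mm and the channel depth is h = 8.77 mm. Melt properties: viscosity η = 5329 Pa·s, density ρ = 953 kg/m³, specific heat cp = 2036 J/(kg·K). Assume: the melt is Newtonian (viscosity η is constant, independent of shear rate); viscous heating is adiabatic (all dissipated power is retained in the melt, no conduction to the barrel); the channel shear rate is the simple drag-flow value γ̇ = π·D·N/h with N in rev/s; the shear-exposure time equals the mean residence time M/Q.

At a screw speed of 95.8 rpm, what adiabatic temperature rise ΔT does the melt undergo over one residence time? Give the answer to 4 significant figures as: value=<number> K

value=61.13 K

Convert throughput: Q = 245.6 kg/h = 245.6/3600 = 0.0682222 kg/s
Mean residence time: t_res = M/Q_s = 1.54 kg / 0.0682222 kg/s = 22.5733 s
D = 54.9 mm = 0.0549 m;  h = 8.77 mm = 0.00877 m;  N = 95.8 rpm / 60 = 1.59667 rev/s
Shear rate: γ̇ = πDN/h = π·0.0549·1.59667/0.00877 = 31.4005 s⁻¹
ΔT = η·γ̇²·t_res / (ρ·cp) = 5329 · (31.4005)² · 22.5733 / (953 · 2036) = 61.1285 K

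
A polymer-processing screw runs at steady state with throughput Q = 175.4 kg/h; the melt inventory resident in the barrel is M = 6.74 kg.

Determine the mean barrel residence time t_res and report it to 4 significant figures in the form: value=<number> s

Convert throughput: Q = 175.4 kg/h = 175.4/3600 = 0.0487222 kg/s
Mean residence time: t_res = M/Q_s = 6.74 kg / 0.0487222 kg/s = 138.335 s

value=138.3 s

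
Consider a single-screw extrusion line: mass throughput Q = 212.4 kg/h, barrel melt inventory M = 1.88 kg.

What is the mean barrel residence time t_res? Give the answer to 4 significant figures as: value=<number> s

value=31.86 s

Q_s = Q / 3600 = 212.4 / 3600 = 0.059 kg/s
Mean residence time: t_res = M/Q_s = 1.88 kg / 0.059 kg/s = 31.8644 s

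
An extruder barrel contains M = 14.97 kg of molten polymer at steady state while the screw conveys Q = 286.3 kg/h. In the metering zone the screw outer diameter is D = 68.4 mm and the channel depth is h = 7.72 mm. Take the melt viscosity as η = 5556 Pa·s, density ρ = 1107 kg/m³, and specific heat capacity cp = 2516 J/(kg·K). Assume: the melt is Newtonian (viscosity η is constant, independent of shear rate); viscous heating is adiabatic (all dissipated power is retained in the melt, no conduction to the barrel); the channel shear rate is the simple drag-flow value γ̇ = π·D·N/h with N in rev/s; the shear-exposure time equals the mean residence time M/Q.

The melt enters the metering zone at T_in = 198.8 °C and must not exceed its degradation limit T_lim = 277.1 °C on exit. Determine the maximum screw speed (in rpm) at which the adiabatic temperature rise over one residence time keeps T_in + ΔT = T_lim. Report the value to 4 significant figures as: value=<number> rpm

Q_s = Q / 3600 = 286.3 / 3600 = 0.0795278 kg/s
t_res = M / Q_s = 14.97 ÷ 0.0795278 = 188.236 s
Convert to metres: D = 0.0684 m, h = 0.00772 m
ΔT_a = T_lim − T_in = 277.1 − 198.8 = 78.3 K
γ̇_max² = ΔT_a·ρ·cp/(η·t_res) = 78.3·1107·2516/(5556·188.236) = 208.523 s⁻²
γ̇_max = √208.523 = 14.4403 s⁻¹
N_max = γ̇_max h / (πD) = 14.4403·0.00772/(π·0.0684) = 0.518787 rev/s → ×60 = 31.1272 rpm

value=31.13 rpm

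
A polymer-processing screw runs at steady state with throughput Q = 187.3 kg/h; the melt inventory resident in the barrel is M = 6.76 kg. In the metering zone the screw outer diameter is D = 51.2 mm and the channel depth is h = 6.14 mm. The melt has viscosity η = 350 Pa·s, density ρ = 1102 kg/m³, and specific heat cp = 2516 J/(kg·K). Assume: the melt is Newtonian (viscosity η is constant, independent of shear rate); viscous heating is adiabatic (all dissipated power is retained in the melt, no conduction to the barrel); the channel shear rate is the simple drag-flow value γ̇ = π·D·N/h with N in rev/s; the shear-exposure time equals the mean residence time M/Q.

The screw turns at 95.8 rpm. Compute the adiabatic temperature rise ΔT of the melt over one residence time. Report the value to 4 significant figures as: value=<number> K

value=28.70 K

Throughput in SI: Q_s = 187.3 kg/h ÷ 3600 s/h = 0.0520278 kg/s
Mean residence time: t_res = M/Q_s = 6.76 kg / 0.0520278 kg/s = 129.931 s
Geometry in metres: D = 51.2 mm → 0.0512 m, h = 6.14 mm → 0.00614 m; screw speed N = 95.8 rpm = 1.59667 rev/s
γ̇ = π·D·N / h = π · 0.0512 · 1.59667 / 0.00614 = 41.8279 s⁻¹
Adiabatic rise: ΔT = η γ̇² t_res / (ρ cp) = 350·(41.8279)²·129.931 / (1102·2516) = 28.6958 K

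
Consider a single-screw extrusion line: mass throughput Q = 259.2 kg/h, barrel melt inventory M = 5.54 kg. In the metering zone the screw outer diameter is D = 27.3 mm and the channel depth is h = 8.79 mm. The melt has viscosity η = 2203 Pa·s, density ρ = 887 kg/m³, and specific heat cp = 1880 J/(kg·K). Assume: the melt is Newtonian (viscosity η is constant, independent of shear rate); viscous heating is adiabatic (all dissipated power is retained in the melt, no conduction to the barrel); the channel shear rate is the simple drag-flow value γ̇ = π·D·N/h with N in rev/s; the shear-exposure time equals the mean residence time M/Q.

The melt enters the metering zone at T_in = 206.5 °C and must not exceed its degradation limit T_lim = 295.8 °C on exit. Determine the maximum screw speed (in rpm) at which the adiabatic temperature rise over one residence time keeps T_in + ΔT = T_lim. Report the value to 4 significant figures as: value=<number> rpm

Throughput in SI: Q_s = 259.2 kg/h ÷ 3600 s/h = 0.072 kg/s
t_res = M / Q_s = 5.54 / 0.072 = 76.9444 s
D = 27.3 mm = 0.0273 m;  h = 8.79 mm = 0.00879 m
Allowable rise: ΔT_a = T_lim − T_in = 295.8 − 206.5 = 89.3 K
Invert ΔT = ηγ̇²t_res/(ρcp) for γ̇: γ̇_max² = ΔT_a ρ cp / (η t_res) = 89.3·887·1880 / (2203·76.9444) = 878.499 s⁻²
γ̇_max = sqrt(878.499) = 29.6395 s⁻¹
N_max = γ̇_max·h / (π·D) = 29.6395 · 0.00879 / (π · 0.0273) = 3.03771 rev/s = 182.263 rpm

value=182.3 rpm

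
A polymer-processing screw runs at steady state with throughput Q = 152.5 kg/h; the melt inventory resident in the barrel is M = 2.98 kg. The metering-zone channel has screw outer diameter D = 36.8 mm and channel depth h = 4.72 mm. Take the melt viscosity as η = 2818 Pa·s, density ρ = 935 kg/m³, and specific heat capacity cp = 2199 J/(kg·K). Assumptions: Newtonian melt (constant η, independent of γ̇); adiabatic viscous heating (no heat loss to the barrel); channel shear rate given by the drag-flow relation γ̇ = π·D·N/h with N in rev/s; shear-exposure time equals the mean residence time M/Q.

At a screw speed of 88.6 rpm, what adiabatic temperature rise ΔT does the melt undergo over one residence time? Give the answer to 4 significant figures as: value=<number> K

value=126.1 K

Convert throughput: Q = 152.5 kg/h = 152.5/3600 = 0.0423611 kg/s
t_res = M / Q_s = 2.98 ÷ 0.0423611 = 70.3475 s
Geometry in metres: D = 36.8 mm → 0.0368 m, h = 4.72 mm → 0.00472 m; screw speed N = 88.6 rpm = 1.47667 rev/s
Shear rate: γ̇ = πDN/h = π·0.0368·1.47667/0.00472 = 36.1691 s⁻¹
ΔT = η·γ̇²·t_res / (ρ·cp) = 2818 · (36.1691)² · 70.3475 / (935 · 2199) = 126.133 K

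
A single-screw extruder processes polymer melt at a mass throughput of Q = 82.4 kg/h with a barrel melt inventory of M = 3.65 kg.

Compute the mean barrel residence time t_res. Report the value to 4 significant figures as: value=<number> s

Q_s = Q / 3600 = 82.4 / 3600 = 0.0228889 kg/s
t_res = M / Q_s = 3.65 ÷ 0.0228889 = 159.466 s

value=159.5 s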